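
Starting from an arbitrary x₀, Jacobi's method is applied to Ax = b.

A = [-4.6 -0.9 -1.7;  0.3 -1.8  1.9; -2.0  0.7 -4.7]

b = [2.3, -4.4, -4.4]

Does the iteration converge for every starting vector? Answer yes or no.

Diagonal D = diag(-4.6, -1.8, -4.7); L, U strict lower/upper.
T_J = -D⁻¹(L+U): T[0,1] = -(-0.9)/(-4.6) = -0.1957; T[0,0] = 0.
  T[0,:] = [+0.0000  -0.1957  -0.3696]
  T[1,:] = [+0.1667  +0.0000  +1.0556]
  T[2,:] = [-0.4255  +0.1489  +0.0000]
eigenvalue magnitudes: 0.6368, 0.3516, 0.3516.
ρ(T) = max|λ| = 0.6368; 0.6368 < 1: convergent.

yes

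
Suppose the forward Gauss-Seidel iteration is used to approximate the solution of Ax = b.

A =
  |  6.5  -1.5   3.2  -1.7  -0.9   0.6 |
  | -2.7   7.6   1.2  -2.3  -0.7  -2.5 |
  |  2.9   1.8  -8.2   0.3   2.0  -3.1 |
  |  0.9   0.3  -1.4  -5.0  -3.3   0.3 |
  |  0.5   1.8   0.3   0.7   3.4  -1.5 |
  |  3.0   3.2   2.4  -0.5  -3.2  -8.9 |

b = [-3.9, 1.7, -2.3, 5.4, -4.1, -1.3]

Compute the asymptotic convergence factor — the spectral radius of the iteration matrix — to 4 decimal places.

Split A = D + L + U, D = diag(6.5, 7.6, -8.2, -5, 3.4, -8.9).
T_GS = -(D+L)⁻¹U: row 0 first, T[0,1] = -(-1.5)/(6.5) = +0.2308; later rows by forward substitution.
  T[0,:] = [+0.0000  +0.2308  -0.4923  +0.2615  +0.1385  -0.0923]
  T[1,:] = [+0.0000  +0.0820  -0.3328  +0.3955  +0.1413  +0.2962]
  T[2,:] = [+0.0000  +0.0996  -0.2472  +0.2159  +0.3239  -0.3457]
  T[3,:] = [+0.0000  +0.0186  -0.0394  +0.0104  -0.7173  +0.1579]
  T[4,:] = [+0.0000  -0.0900  +0.2785  -0.2691  +0.0239  +0.2959]
  T[5,:] = [+0.0000  +0.1654  -0.4502  +0.3848  +0.2165  -0.1331]
|roots of det(T-λI)|: 0.9448, 0.4599, 0.3191, 0.1071, 0.0088, 0.0000.
spectral radius ρ = 0.9448; 0.9448 < 1 ⇒ converges.

0.9448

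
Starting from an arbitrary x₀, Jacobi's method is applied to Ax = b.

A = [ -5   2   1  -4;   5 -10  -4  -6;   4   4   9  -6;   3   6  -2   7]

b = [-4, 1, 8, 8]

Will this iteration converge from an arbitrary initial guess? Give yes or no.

Split A = D + L + U, D = diag(-5, -10, 9, 7).
Jacobi T = -D⁻¹(L+U): T[1,0] = -(5)/(-10) = +0.5000; T[1,1] = 0.
  T[0,:] = [+0.0000  +0.4000  +0.2000  -0.8000]
  T[1,:] = [+0.5000  +0.0000  -0.4000  -0.6000]
  T[2,:] = [-0.4444  -0.4444  +0.0000  +0.6667]
  T[3,:] = [-0.4286  -0.8571  +0.2857  +0.0000]
eigenvalue magnitudes: 1.4067, 0.6253, 0.6253, 0.2101.
ρ(T) = max|λ| = 1.4067; 1.4067 > 1: divergent.

no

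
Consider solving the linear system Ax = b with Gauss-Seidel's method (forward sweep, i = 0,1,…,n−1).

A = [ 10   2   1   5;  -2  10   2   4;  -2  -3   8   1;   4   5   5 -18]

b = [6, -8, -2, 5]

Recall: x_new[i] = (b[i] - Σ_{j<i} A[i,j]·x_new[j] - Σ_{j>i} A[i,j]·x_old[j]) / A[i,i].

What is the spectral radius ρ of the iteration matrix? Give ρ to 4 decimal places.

0.5923

Write A = D+L+U with D = diag(10, 10, 8, -18).
T_GS = -(D+L)⁻¹U: row 0 first, T[0,3] = -(5)/(10) = -0.5000; later rows by forward substitution.
  T[0,:] = [+0.0000 -0.2000 -0.1000 -0.5000]
  T[1,:] = [+0.0000 -0.0400 -0.2200 -0.5000]
  T[2,:] = [+0.0000 -0.0650 -0.1075 -0.4375]
  T[3,:] = [+0.0000 -0.0736 -0.1132 -0.3715]
|roots of det(T-λI)|: 0.5923, 0.0433, 0.0433, 0.0000.
ρ = 0.5923; 0.5923 < 1 ⇒ converges.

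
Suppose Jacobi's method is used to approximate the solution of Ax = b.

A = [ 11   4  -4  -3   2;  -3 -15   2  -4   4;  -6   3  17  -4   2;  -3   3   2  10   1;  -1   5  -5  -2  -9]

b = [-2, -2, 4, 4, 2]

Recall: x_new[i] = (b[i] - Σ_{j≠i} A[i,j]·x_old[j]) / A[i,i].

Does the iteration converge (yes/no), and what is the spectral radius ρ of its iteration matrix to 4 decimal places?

yes, ρ = 0.8721

Diagonal D = diag(11, -15, 17, 10, -9); L, U strict lower/upper.
Jacobi T = -D⁻¹(L+U): T[0,1] = -(4)/(11) = -0.3636; T[0,0] = 0.
  T[0,:] = [+0.0000 -0.3636 +0.3636 +0.2727 -0.1818]
  T[1,:] = [-0.2000 +0.0000 +0.1333 -0.2667 +0.2667]
  T[2,:] = [+0.3529 -0.1765 +0.0000 +0.2353 -0.1176]
  T[3,:] = [+0.3000 -0.3000 -0.2000 +0.0000 -0.1000]
  T[4,:] = [-0.1111 +0.5556 -0.5556 -0.2222 +0.0000]
moduli |λ_i(T)| = 0.8721, 0.4860, 0.3052, 0.0813, 0.0004.
spectral radius ρ = 0.8721; 0.8721 < 1: convergent.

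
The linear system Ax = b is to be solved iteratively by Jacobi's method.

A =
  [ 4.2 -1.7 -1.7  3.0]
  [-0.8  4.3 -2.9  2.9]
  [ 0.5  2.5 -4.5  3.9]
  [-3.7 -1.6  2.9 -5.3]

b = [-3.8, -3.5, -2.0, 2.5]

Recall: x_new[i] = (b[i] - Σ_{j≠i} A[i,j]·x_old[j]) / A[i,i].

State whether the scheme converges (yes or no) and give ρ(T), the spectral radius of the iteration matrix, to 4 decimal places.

Let D = diag(4.2, 4.3, -4.5, -5.3); L, U the strict triangles.
Jacobi T = -D⁻¹(L+U): T[0,1] = -(-1.7)/(4.2) = +0.4048; T[0,0] = 0.
  T[0,:] = [+0.0000, +0.4048, +0.4048, -0.7143]
  T[1,:] = [+0.1860, +0.0000, +0.6744, -0.6744]
  T[2,:] = [+0.1111, +0.5556, +0.0000, +0.8667]
  T[3,:] = [-0.6981, -0.3019, +0.5472, +0.0000]
|eigenvalues of T|: 1.3221, 0.9394, 0.7567, 0.3740.
ρ = 1.3221; 1.3221 > 1 ⇒ diverges.

no, ρ = 1.3221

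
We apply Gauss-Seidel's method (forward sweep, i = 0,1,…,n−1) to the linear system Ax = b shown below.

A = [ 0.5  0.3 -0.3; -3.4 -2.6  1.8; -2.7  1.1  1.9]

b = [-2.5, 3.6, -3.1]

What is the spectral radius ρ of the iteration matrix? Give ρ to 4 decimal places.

Let D = diag(0.5, -2.6, 1.9); L, U the strict triangles.
T_GS = -(D+L)⁻¹U: row 0 first, T[0,2] = -(-0.3)/(0.5) = +0.6000; later rows by forward substitution.
  T[0,:] = [+0.0000, -0.6000, +0.6000]
  T[1,:] = [+0.0000, +0.7846, -0.0923]
  T[2,:] = [+0.0000, -1.3069, +0.9061]
eigenvalue magnitudes: 1.1979, 0.4927, 0.0000.
ρ(T) = max|λ| = 1.1979; 1.1979 > 1, so it fails to converge.

1.1979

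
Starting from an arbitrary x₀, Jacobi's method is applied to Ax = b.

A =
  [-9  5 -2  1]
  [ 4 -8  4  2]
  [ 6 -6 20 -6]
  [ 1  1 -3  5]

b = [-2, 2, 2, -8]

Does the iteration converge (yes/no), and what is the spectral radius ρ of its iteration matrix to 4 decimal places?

yes, ρ = 0.8307

Diagonal D = diag(-9, -8, 20, 5); L, U strict lower/upper.
Jacobi T = -D⁻¹(L+U): T[1,0] = -(4)/(-8) = +0.5000; T[1,1] = 0.
  T[0,:] = [+0.0000  +0.5556  -0.2222  +0.1111]
  T[1,:] = [+0.5000  +0.0000  +0.5000  +0.2500]
  T[2,:] = [-0.3000  +0.3000  +0.0000  +0.3000]
  T[3,:] = [-0.2000  -0.2000  +0.6000  +0.0000]
|eigenvalues of T|: 0.8307, 0.5723, 0.5723, 0.2267.
ρ(T) = max|λ| = 0.8307; 0.8307 < 1: convergent.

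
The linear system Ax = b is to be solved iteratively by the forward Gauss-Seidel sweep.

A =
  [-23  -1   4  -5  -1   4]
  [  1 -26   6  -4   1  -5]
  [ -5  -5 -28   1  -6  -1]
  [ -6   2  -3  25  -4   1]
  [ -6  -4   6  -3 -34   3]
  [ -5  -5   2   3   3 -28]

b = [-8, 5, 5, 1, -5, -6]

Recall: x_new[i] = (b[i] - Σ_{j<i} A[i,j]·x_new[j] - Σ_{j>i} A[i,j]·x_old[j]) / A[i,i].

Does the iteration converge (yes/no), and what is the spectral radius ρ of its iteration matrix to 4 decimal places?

Let D = diag(-23, -26, -28, 25, -34, -28); L, U the strict triangles.
Gauss-Seidel: T = -(D+L)⁻¹U, row 0 first, T[0,3] = -(-5)/(-23) = -0.2174; later rows by forward substitution.
  T[0,:] = [+0.0000 -0.0435 +0.1739 -0.2174 -0.0435 +0.1739]
  T[1,:] = [+0.0000 -0.0017 +0.2375 -0.1622 +0.0368 -0.1856]
  T[2,:] = [+0.0000 +0.0081 -0.0735 +0.1035 -0.2131 -0.0336]
  T[3,:] = [+0.0000 -0.0093 +0.0139 -0.0268 +0.1211 +0.0126]
  T[4,:] = [+0.0000 +0.0101 -0.0728 +0.0781 -0.0449 +0.0723]
  T[5,:] = [+0.0000 +0.0087 -0.0850 +0.0807 -0.0059 +0.0088]
moduli |λ_i(T)| = 0.2270, 0.1274, 0.0678, 0.0215, 0.0215, 0.0000.
ρ(T) = max|λ| = 0.2270; 0.2270 < 1: convergent.

yes, ρ = 0.2270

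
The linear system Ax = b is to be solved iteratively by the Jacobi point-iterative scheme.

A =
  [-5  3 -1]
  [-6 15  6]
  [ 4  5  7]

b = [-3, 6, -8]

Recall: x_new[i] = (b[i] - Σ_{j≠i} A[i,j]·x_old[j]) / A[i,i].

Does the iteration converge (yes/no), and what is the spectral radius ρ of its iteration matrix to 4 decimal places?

yes, ρ = 0.9223

Let D = diag(-5, 15, 7); L, U the strict triangles.
T_J = -D⁻¹(L+U): T[2,0] = -(4)/(7) = -0.5714; T[2,2] = 0.
  T[0,:] = [+0.0000  +0.6000  -0.2000]
  T[1,:] = [+0.4000  +0.0000  -0.4000]
  T[2,:] = [-0.5714  -0.7143  +0.0000]
|eigenvalues of T|: 0.9223, 0.5060, 0.4163.
ρ = 0.9223; 0.9223 < 1 ⇒ converges.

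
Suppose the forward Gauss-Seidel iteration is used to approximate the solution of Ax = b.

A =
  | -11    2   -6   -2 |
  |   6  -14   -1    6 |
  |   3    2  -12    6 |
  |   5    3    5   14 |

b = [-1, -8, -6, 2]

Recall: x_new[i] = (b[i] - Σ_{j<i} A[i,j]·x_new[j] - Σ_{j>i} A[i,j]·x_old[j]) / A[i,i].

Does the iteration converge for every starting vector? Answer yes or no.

A = D + L + U where D = diag(-11, -14, -12, 14).
GS T = -(D+L)⁻¹U: row 0 first, T[0,2] = -(-6)/(-11) = -0.5455; later rows by forward substitution.
  T[0,:] = [+0.0000, +0.1818, -0.5455, -0.1818]
  T[1,:] = [+0.0000, +0.0779, -0.3052, +0.3506]
  T[2,:] = [+0.0000, +0.0584, -0.1872, +0.5130]
  T[3,:] = [+0.0000, -0.1025, +0.3271, -0.1934]
eigenvalue magnitudes: 0.5060, 0.2238, 0.0205, 0.0000.
spectral radius ρ = 0.5060; 0.5060 < 1: convergent.

yes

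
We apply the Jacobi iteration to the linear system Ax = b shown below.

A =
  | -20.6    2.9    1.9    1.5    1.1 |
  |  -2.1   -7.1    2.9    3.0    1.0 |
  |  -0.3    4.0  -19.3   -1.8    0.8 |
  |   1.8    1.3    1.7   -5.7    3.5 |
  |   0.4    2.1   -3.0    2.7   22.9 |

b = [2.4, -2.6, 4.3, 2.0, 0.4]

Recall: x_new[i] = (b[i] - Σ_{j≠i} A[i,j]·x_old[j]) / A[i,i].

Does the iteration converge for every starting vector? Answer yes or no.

Let D = diag(-20.6, -7.1, -19.3, -5.7, 22.9); L, U the strict triangles.
T_J = -D⁻¹(L+U): T[0,4] = -(1.1)/(-20.6) = +0.0534; T[0,0] = 0.
  T[0,:] = [+0.0000  +0.1408  +0.0922  +0.0728  +0.0534]
  T[1,:] = [-0.2958  +0.0000  +0.4085  +0.4225  +0.1408]
  T[2,:] = [-0.0155  +0.2073  +0.0000  -0.0933  +0.0415]
  T[3,:] = [+0.3158  +0.2281  +0.2982  +0.0000  +0.6140]
  T[4,:] = [-0.0175  -0.0917  +0.1310  -0.1179  +0.0000]
|roots of det(T-λI)|: 0.3819, 0.2362, 0.2362, 0.2354, 0.2354.
ρ = 0.3819; 0.3819 < 1, so it converges for any x₀.

yes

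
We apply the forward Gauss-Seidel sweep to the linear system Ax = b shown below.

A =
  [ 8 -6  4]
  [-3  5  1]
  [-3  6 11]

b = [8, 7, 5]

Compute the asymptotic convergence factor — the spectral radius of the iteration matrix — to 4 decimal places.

0.5054

Let D = diag(8, 5, 11); L, U the strict triangles.
Gauss-Seidel: T = -(D+L)⁻¹U, row 0 first, T[0,2] = -(4)/(8) = -0.5000; later rows by forward substitution.
  T[0,:] = [+0.0000  +0.7500  -0.5000]
  T[1,:] = [+0.0000  +0.4500  -0.5000]
  T[2,:] = [+0.0000  -0.0409  +0.1364]
|λ(T)| sorted: 0.5054, 0.0809, 0.0000.
spectral radius ρ = 0.5054; 0.5054 < 1: convergent.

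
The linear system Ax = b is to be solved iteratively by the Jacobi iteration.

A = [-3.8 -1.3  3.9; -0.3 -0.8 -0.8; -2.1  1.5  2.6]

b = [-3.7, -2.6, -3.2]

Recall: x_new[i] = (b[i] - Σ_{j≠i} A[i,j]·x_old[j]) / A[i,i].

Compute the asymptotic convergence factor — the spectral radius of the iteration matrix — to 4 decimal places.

Let D = diag(-3.8, -0.8, 2.6); L, U the strict triangles.
Jacobi T = -D⁻¹(L+U): T[1,2] = -(-0.8)/(-0.8) = -1.0000; T[1,1] = 0.
  T[0,:] = [+0.0000 -0.3421 +1.0263]
  T[1,:] = [-0.3750 +0.0000 -1.0000]
  T[2,:] = [+0.8077 -0.5769 +0.0000]
|eigenvalues of T|: 1.3770, 1.0233, 0.3537.
ρ(T) = max|λ| = 1.3770; 1.3770 > 1 ⇒ diverges.

1.3770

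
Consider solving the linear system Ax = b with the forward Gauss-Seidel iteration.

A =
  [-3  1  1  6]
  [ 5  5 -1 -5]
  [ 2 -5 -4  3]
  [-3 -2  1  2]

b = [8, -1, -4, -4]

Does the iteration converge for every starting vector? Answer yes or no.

A = D + L + U where D = diag(-3, 5, -4, 2).
T_GS = -(D+L)⁻¹U: row 0 first, T[0,2] = -(1)/(-3) = +0.3333; later rows by forward substitution.
  T[0,:] = [+0.0000  +0.3333  +0.3333  +2.0000]
  T[1,:] = [+0.0000  -0.3333  -0.1333  -1.0000]
  T[2,:] = [+0.0000  +0.5833  +0.3333  +3.0000]
  T[3,:] = [+0.0000  -0.1250  +0.2000  +0.5000]
|roots of det(T-λI)|: 1.1901, 0.5818, 0.1083, 0.0000.
ρ(T) = max|λ| = 1.1901; 1.1901 > 1, so it fails to converge.

no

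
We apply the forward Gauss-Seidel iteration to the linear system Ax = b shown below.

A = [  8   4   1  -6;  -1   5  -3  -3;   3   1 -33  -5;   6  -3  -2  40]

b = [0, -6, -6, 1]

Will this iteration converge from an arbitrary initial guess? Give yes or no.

yes

Split A = D + L + U, D = diag(8, 5, -33, 40).
GS T = -(D+L)⁻¹U: row 0 first, T[0,2] = -(1)/(8) = -0.1250; later rows by forward substitution.
  T[0,:] = [+0.0000, -0.5000, -0.1250, +0.7500]
  T[1,:] = [+0.0000, -0.1000, +0.5750, +0.7500]
  T[2,:] = [+0.0000, -0.0485, +0.0061, -0.0606]
  T[3,:] = [+0.0000, +0.0651, +0.0622, -0.0593]
|eigenvalues of T|: 0.2821, 0.1555, 0.1555, 0.0000.
ρ(T) = max|λ| = 0.2821; 0.2821 < 1: convergent.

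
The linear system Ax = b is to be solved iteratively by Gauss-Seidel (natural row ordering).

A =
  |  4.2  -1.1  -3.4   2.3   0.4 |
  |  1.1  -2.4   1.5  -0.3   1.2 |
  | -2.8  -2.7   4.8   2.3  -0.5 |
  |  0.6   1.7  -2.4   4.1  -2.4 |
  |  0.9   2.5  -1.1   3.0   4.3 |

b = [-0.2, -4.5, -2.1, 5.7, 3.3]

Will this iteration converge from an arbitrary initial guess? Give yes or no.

Let D = diag(4.2, -2.4, 4.8, 4.1, 4.3); L, U the strict triangles.
GS T = -(D+L)⁻¹U: row 0 first, T[0,4] = -(0.4)/(4.2) = -0.0952; later rows by forward substitution.
  T[0,:] = [+0.0000 +0.2619 +0.8095 -0.5476 -0.0952]
  T[1,:] = [+0.0000 +0.1200 +0.9960 -0.3760 +0.4563]
  T[2,:] = [+0.0000 +0.2203 +1.0325 -1.0101 +0.3053]
  T[3,:] = [+0.0000 +0.0409 +0.0729 -0.3552 +0.5888]
  T[4,:] = [+0.0000 -0.0968 -0.5353 +0.3227 -0.5781]
|eigenvalues of T|: 1.1722, 0.4738, 0.4738, 0.0365, 0.0000.
ρ = 1.1722; 1.1722 > 1, so it fails to converge.

no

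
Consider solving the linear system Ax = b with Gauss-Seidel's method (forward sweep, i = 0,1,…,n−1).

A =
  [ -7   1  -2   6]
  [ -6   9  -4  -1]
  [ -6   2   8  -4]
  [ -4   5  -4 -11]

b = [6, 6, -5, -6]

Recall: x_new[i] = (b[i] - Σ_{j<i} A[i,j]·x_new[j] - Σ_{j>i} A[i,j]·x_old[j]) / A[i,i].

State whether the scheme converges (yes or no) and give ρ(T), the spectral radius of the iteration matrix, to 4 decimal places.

Let D = diag(-7, 9, 8, -11); L, U the strict triangles.
T_GS = -(D+L)⁻¹U: row 0 first, T[0,3] = -(6)/(-7) = +0.8571; later rows by forward substitution.
  T[0,:] = [+0.0000  +0.1429  -0.2857  +0.8571]
  T[1,:] = [+0.0000  +0.0952  +0.2540  +0.6825]
  T[2,:] = [+0.0000  +0.0833  -0.2778  +0.9722]
  T[3,:] = [+0.0000  -0.0390  +0.3203  -0.3550]
eigenvalue magnitudes: 0.8631, 0.2774, 0.0482, 0.0000.
ρ = 0.8631; 0.8631 < 1, so it converges for any x₀.

yes, ρ = 0.8631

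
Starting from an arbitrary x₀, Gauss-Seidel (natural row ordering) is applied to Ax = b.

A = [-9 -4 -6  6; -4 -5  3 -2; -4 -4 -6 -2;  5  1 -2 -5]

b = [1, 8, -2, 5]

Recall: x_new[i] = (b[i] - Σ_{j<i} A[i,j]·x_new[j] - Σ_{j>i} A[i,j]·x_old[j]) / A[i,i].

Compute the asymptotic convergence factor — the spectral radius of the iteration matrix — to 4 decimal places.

1.1516

Split A = D + L + U, D = diag(-9, -5, -6, -5).
Gauss-Seidel: T = -(D+L)⁻¹U, row 0 first, T[0,1] = -(-4)/(-9) = -0.4444; later rows by forward substitution.
  T[0,:] = [+0.0000 -0.4444 -0.6667 +0.6667]
  T[1,:] = [+0.0000 +0.3556 +1.1333 -0.9333]
  T[2,:] = [+0.0000 +0.0593 -0.3111 -0.1556]
  T[3,:] = [+0.0000 -0.3970 -0.3156 +0.5422]
|roots of det(T-λI)|: 1.1516, 0.3333, 0.2316, 0.0000.
ρ(T) = max|λ| = 1.1516; 1.1516 > 1, so it fails to converge.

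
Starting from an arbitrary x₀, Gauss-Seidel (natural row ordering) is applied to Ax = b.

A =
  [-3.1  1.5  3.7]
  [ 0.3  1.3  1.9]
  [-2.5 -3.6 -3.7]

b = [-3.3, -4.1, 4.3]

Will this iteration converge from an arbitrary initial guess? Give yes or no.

Write A = D+L+U with D = diag(-3.1, 1.3, -3.7).
T_GS = -(D+L)⁻¹U: row 0 first, T[0,2] = -(3.7)/(-3.1) = +1.1935; later rows by forward substitution.
  T[0,:] = [+0.0000 +0.4839 +1.1935]
  T[1,:] = [+0.0000 -0.1117 -1.7370]
  T[2,:] = [+0.0000 -0.2183 +0.8836]
eigenvalue magnitudes: 1.1777, 0.4057, 0.0000.
spectral radius ρ = 1.1777; 1.1777 > 1: divergent.

no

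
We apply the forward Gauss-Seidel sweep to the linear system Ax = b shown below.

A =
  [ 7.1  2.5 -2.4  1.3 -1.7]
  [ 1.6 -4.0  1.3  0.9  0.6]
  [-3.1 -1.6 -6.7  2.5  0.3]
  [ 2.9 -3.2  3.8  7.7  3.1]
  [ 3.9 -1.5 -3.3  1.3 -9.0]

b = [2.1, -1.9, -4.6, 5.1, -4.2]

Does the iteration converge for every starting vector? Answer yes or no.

yes

Split A = D + L + U, D = diag(7.1, -4, -6.7, 7.7, -9).
T_GS = -(D+L)⁻¹U: row 0 first, T[0,1] = -(2.5)/(7.1) = -0.3521; later rows by forward substitution.
  T[0,:] = [+0.0000 -0.3521 +0.3380 -0.1831 +0.2394]
  T[1,:] = [+0.0000 -0.1408 +0.4602 +0.1518 +0.2458]
  T[2,:] = [+0.0000 +0.1966 -0.2663 +0.4216 -0.1247]
  T[3,:] = [+0.0000 -0.0229 +0.1954 -0.0760 -0.3291]
  T[4,:] = [+0.0000 -0.2045 +0.1956 -0.2702 +0.0610]
|λ(T)| sorted: 0.5982, 0.3719, 0.1830, 0.1830, 0.0000.
ρ(T) = max|λ| = 0.5982; 0.5982 < 1, so it converges for any x₀.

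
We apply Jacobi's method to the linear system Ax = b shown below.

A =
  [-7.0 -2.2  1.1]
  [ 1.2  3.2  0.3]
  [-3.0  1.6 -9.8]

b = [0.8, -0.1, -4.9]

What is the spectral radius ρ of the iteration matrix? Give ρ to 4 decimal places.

0.3324

Diagonal D = diag(-7, 3.2, -9.8); L, U strict lower/upper.
Jacobi T = -D⁻¹(L+U): T[0,2] = -(1.1)/(-7) = +0.1571; T[0,0] = 0.
  T[0,:] = [+0.0000 -0.3143 +0.1571]
  T[1,:] = [-0.3750 +0.0000 -0.0938]
  T[2,:] = [-0.3061 +0.1633 +0.0000]
moduli |λ_i(T)| = 0.3324, 0.2368, 0.2368.
ρ = 0.3324; 0.3324 < 1, so it converges for any x₀.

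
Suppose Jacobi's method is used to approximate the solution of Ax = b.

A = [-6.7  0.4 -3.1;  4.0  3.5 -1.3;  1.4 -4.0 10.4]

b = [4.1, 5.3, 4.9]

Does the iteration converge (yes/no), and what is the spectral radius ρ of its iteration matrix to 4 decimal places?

yes, ρ = 0.6628

Write A = D+L+U with D = diag(-6.7, 3.5, 10.4).
T_J = -D⁻¹(L+U): T[2,1] = -(-4)/(10.4) = +0.3846; T[2,2] = 0.
  T[0,:] = [+0.0000, +0.0597, -0.4627]
  T[1,:] = [-1.1429, +0.0000, +0.3714]
  T[2,:] = [-0.1346, +0.3846, +0.0000]
moduli |λ_i(T)| = 0.6628, 0.5499, 0.5499.
ρ(T) = max|λ| = 0.6628; 0.6628 < 1 ⇒ converges.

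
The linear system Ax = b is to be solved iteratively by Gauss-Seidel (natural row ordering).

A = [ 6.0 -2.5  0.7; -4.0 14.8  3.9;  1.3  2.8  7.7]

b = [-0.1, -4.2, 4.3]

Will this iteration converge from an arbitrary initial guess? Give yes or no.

Split A = D + L + U, D = diag(6, 14.8, 7.7).
GS T = -(D+L)⁻¹U: row 0 first, T[0,1] = -(-2.5)/(6) = +0.4167; later rows by forward substitution.
  T[0,:] = [+0.0000 +0.4167 -0.1167]
  T[1,:] = [+0.0000 +0.1126 -0.2950]
  T[2,:] = [+0.0000 -0.1113 +0.1270]
|eigenvalues of T|: 0.3012, 0.0616, 0.0000.
ρ = 0.3012; 0.3012 < 1: convergent.

yes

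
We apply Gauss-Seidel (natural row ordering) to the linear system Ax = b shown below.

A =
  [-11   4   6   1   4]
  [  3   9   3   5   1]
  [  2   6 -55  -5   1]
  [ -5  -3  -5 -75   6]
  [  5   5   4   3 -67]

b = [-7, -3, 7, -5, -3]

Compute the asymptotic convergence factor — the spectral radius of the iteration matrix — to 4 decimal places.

0.2128

Let D = diag(-11, 9, -55, -75, -67); L, U the strict triangles.
T_GS = -(D+L)⁻¹U: row 0 first, T[0,1] = -(4)/(-11) = +0.3636; later rows by forward substitution.
  T[0,:] = [+0.0000, +0.3636, +0.5455, +0.0909, +0.3636]
  T[1,:] = [+0.0000, -0.1212, -0.5152, -0.5859, -0.2323]
  T[2,:] = [+0.0000, +0.0000, -0.0364, -0.1515, +0.0061]
  T[3,:] = [+0.0000, -0.0194, -0.0133, +0.0275, +0.0646]
  T[4,:] = [+0.0000, +0.0172, -0.0005, -0.0448, +0.0131]
|λ(T)| sorted: 0.2128, 0.1014, 0.1014, 0.0301, 0.0000.
spectral radius ρ = 0.2128; 0.2128 < 1: convergent.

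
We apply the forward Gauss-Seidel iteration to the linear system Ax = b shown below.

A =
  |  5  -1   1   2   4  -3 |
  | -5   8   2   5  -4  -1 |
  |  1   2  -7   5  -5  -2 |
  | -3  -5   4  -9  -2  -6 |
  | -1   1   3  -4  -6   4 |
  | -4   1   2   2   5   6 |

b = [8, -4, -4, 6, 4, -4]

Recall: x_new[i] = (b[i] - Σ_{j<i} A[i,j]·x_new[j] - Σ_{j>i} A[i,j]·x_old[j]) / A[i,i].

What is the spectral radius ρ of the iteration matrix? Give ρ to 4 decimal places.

A = D + L + U where D = diag(5, 8, -7, -9, -6, 6).
Gauss-Seidel: T = -(D+L)⁻¹U, row 0 first, T[0,3] = -(2)/(5) = -0.4000; later rows by forward substitution.
  T[0,:] = [+0.0000 +0.2000 -0.2000 -0.4000 -0.8000 +0.6000]
  T[1,:] = [+0.0000 +0.1250 -0.3750 -0.8750 +0.0000 +0.5000]
  T[2,:] = [+0.0000 +0.0643 -0.1357 +0.4071 -0.8286 -0.0571]
  T[3,:] = [+0.0000 -0.1075 +0.2147 +0.8004 -0.3238 -1.1698]
  T[4,:] = [+0.0000 +0.0913 -0.2401 -0.4092 -0.0651 +1.4013]
  T[5,:] = [+0.0000 +0.0508 +0.1030 -0.1824 -0.0950 -0.4421]
eigenvalue magnitudes: 1.2837, 0.7598, 0.3301, 0.3301, 0.0332, 0.0000.
ρ(T) = max|λ| = 1.2837; 1.2837 > 1: divergent.

1.2837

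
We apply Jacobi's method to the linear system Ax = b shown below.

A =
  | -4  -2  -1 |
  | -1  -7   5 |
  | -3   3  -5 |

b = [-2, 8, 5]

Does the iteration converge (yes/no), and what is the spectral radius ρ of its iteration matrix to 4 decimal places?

Diagonal D = diag(-4, -7, -5); L, U strict lower/upper.
T_J = -D⁻¹(L+U): T[0,1] = -(-2)/(-4) = -0.5000; T[0,0] = 0.
  T[0,:] = [+0.0000 -0.5000 -0.2500]
  T[1,:] = [-0.1429 +0.0000 +0.7143]
  T[2,:] = [-0.6000 +0.6000 +0.0000]
eigenvalue magnitudes: 0.9480, 0.4986, 0.4986.
ρ(T) = max|λ| = 0.9480; 0.9480 < 1 ⇒ converges.

yes, ρ = 0.9480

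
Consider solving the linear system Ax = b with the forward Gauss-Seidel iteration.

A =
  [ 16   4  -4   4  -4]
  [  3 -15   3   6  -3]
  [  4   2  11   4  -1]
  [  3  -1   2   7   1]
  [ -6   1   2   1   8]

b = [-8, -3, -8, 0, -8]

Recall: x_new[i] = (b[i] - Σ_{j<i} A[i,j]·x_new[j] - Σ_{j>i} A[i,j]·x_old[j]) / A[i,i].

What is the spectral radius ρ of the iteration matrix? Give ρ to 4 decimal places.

Split A = D + L + U, D = diag(16, -15, 11, 7, 8).
T_GS = -(D+L)⁻¹U: row 0 first, T[0,4] = -(-4)/(16) = +0.2500; later rows by forward substitution.
  T[0,:] = [+0.0000 -0.2500 +0.2500 -0.2500 +0.2500]
  T[1,:] = [+0.0000 -0.0500 +0.2500 +0.3500 -0.1500]
  T[2,:] = [+0.0000 +0.1000 -0.1364 -0.3364 +0.0273]
  T[3,:] = [+0.0000 +0.0714 -0.0325 +0.2532 -0.2792]
  T[4,:] = [+0.0000 -0.2152 +0.1944 -0.1788 +0.2343]
|eigenvalues of T|: 0.6054, 0.2026, 0.2026, 0.0784, 0.0000.
ρ = 0.6054; 0.6054 < 1, so it converges for any x₀.

0.6054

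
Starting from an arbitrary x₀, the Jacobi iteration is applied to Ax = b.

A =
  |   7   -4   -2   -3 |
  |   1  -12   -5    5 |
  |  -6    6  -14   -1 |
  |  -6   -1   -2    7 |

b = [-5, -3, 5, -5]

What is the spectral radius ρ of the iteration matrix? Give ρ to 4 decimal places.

Split A = D + L + U, D = diag(7, -12, -14, 7).
Jacobi T = -D⁻¹(L+U): T[3,0] = -(-6)/(7) = +0.8571; T[3,3] = 0.
  T[0,:] = [+0.0000, +0.5714, +0.2857, +0.4286]
  T[1,:] = [+0.0833, +0.0000, -0.4167, +0.4167]
  T[2,:] = [-0.4286, +0.4286, +0.0000, -0.0714]
  T[3,:] = [+0.8571, +0.1429, +0.2857, +0.0000]
|roots of det(T-λI)|: 0.8320, 0.6058, 0.6058, 0.3867.
ρ(T) = max|λ| = 0.8320; 0.8320 < 1: convergent.

0.8320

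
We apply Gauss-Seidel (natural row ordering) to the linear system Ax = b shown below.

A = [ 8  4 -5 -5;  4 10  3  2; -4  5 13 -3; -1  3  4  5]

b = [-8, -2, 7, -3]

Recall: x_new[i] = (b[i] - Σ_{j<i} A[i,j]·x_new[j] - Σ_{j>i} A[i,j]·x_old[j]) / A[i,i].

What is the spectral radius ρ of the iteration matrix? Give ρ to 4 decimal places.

0.7779

Split A = D + L + U, D = diag(8, 10, 13, 5).
Gauss-Seidel: T = -(D+L)⁻¹U, row 0 first, T[0,2] = -(-5)/(8) = +0.6250; later rows by forward substitution.
  T[0,:] = [+0.0000  -0.5000  +0.6250  +0.6250]
  T[1,:] = [+0.0000  +0.2000  -0.5500  -0.4500]
  T[2,:] = [+0.0000  -0.2308  +0.4038  +0.5962]
  T[3,:] = [+0.0000  -0.0354  +0.1319  -0.0819]
|roots of det(T-λI)|: 0.7779, 0.2144, 0.0415, 0.0000.
ρ = 0.7779; 0.7779 < 1, so it converges for any x₀.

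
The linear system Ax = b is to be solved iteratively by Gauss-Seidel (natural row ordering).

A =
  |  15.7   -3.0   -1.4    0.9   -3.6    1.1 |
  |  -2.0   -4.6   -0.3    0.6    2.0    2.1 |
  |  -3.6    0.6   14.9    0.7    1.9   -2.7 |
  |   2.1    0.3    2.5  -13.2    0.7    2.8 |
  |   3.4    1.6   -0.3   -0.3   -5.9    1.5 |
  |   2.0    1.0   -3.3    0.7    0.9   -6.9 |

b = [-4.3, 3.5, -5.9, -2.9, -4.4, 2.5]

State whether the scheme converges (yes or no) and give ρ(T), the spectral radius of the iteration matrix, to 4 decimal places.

Diagonal D = diag(15.7, -4.6, 14.9, -13.2, -5.9, -6.9); L, U strict lower/upper.
GS T = -(D+L)⁻¹U: row 0 first, T[0,2] = -(-1.4)/(15.7) = +0.0892; later rows by forward substitution.
  T[0,:] = [+0.0000  +0.1911  +0.0892  -0.0573  +0.2293  -0.0701]
  T[1,:] = [+0.0000  -0.0831  -0.1040  +0.1554  +0.3351  +0.4870]
  T[2,:] = [+0.0000  +0.0495  +0.0257  -0.0671  -0.0856  +0.1447]
  T[3,:] = [+0.0000  +0.0379  +0.0167  -0.0183  +0.0809  +0.2394]
  T[4,:] = [+0.0000  +0.0831  +0.0210  +0.0134  +0.2232  +0.3264]
  T[5,:] = [+0.0000  +0.0344  +0.0029  +0.0379  +0.1933  +0.0479]
|eigenvalues of T|: 0.5054, 0.1459, 0.1459, 0.0146, 0.0146, 0.0000.
ρ(T) = max|λ| = 0.5054; 0.5054 < 1, so it converges for any x₀.

yes, ρ = 0.5054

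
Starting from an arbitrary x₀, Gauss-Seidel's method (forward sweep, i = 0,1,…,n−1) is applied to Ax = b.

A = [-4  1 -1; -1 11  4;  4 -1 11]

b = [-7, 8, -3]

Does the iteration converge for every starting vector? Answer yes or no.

Let D = diag(-4, 11, 11); L, U the strict triangles.
T_GS = -(D+L)⁻¹U: row 0 first, T[0,1] = -(1)/(-4) = +0.2500; later rows by forward substitution.
  T[0,:] = [+0.0000 +0.2500 -0.2500]
  T[1,:] = [+0.0000 +0.0227 -0.3864]
  T[2,:] = [+0.0000 -0.0888 +0.0558]
eigenvalue magnitudes: 0.2253, 0.1468, 0.0000.
ρ(T) = max|λ| = 0.2253; 0.2253 < 1: convergent.

yes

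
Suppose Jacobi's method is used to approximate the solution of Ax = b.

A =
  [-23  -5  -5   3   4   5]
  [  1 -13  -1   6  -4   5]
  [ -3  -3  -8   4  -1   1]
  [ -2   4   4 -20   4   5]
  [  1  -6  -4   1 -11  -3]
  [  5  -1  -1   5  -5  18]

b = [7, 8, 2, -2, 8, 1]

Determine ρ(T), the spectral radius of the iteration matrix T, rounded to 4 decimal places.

Split A = D + L + U, D = diag(-23, -13, -8, -20, -11, 18).
T_J = -D⁻¹(L+U): T[5,1] = -(-1)/(18) = +0.0556; T[5,5] = 0.
  T[0,:] = [+0.0000  -0.2174  -0.2174  +0.1304  +0.1739  +0.2174]
  T[1,:] = [+0.0769  +0.0000  -0.0769  +0.4615  -0.3077  +0.3846]
  T[2,:] = [-0.3750  -0.3750  +0.0000  +0.5000  -0.1250  +0.1250]
  T[3,:] = [-0.1000  +0.2000  +0.2000  +0.0000  +0.2000  +0.2500]
  T[4,:] = [+0.0909  -0.5455  -0.3636  +0.0909  +0.0000  -0.2727]
  T[5,:] = [-0.2778  +0.0556  +0.0556  -0.2778  +0.2778  +0.0000]
eigenvalue magnitudes: 0.8362, 0.5116, 0.4083, 0.4083, 0.2017, 0.0094.
ρ(T) = max|λ| = 0.8362; 0.8362 < 1: convergent.

0.8362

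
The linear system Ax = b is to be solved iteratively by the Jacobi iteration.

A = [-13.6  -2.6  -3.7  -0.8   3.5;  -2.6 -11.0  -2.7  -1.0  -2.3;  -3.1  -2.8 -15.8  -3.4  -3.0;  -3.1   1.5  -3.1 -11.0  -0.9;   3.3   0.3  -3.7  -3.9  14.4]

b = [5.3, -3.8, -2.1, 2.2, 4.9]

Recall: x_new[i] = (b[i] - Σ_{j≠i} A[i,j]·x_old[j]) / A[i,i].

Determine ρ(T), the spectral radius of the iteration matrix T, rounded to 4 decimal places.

Write A = D+L+U with D = diag(-13.6, -11, -15.8, -11, 14.4).
T_J = -D⁻¹(L+U): T[1,2] = -(-2.7)/(-11) = -0.2455; T[1,1] = 0.
  T[0,:] = [+0.0000, -0.1912, -0.2721, -0.0588, +0.2574]
  T[1,:] = [-0.2364, +0.0000, -0.2455, -0.0909, -0.2091]
  T[2,:] = [-0.1962, -0.1772, +0.0000, -0.2152, -0.1899]
  T[3,:] = [-0.2818, +0.1364, -0.2818, +0.0000, -0.0818]
  T[4,:] = [-0.2292, -0.0208, +0.2569, +0.2708, +0.0000]
eigenvalue magnitudes: 0.5203, 0.3876, 0.3876, 0.3018, 0.0875.
ρ(T) = max|λ| = 0.5203; 0.5203 < 1 ⇒ converges.

0.5203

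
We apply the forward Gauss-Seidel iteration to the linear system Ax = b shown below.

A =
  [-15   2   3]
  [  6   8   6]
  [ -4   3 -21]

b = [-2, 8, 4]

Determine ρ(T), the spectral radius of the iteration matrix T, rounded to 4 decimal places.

Diagonal D = diag(-15, 8, -21); L, U strict lower/upper.
GS T = -(D+L)⁻¹U: row 0 first, T[0,2] = -(3)/(-15) = +0.2000; later rows by forward substitution.
  T[0,:] = [+0.0000 +0.1333 +0.2000]
  T[1,:] = [+0.0000 -0.1000 -0.9000]
  T[2,:] = [+0.0000 -0.0397 -0.1667]
moduli |λ_i(T)| = 0.3252, 0.0586, 0.0000.
ρ = 0.3252; 0.3252 < 1 ⇒ converges.

0.3252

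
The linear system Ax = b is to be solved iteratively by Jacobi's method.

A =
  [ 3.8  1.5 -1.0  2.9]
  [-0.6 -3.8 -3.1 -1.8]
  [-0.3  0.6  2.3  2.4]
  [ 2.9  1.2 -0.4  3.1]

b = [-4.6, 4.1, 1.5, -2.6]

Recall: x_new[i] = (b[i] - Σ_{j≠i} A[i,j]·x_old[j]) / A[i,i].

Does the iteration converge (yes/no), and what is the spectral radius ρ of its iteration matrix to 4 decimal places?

Let D = diag(3.8, -3.8, 2.3, 3.1); L, U the strict triangles.
Jacobi: T = -D⁻¹(L+U), T[0,1] = -(1.5)/(3.8) = -0.3947; T[0,0] = 0.
  T[0,:] = [+0.0000, -0.3947, +0.2632, -0.7632]
  T[1,:] = [-0.1579, +0.0000, -0.8158, -0.4737]
  T[2,:] = [+0.1304, -0.2609, +0.0000, -1.0435]
  T[3,:] = [-0.9355, -0.3871, +0.1290, +0.0000]
|λ(T)| sorted: 1.1581, 0.9570, 0.2769, 0.2769.
ρ = 1.1581; 1.1581 > 1: divergent.

no, ρ = 1.1581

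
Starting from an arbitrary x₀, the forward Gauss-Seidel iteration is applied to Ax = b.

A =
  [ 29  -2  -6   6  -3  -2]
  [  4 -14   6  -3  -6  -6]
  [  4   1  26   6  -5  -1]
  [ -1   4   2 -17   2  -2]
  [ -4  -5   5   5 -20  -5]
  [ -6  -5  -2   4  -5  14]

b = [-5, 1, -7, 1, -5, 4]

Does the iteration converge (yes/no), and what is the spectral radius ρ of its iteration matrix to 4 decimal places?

Split A = D + L + U, D = diag(29, -14, 26, -17, -20, 14).
Gauss-Seidel: T = -(D+L)⁻¹U, row 0 first, T[0,1] = -(-2)/(29) = +0.0690; later rows by forward substitution.
  T[0,:] = [+0.0000  +0.0690  +0.2069  -0.2069  +0.1034  +0.0690]
  T[1,:] = [+0.0000  +0.0197  +0.4877  -0.2734  -0.3990  -0.4089]
  T[2,:] = [+0.0000  -0.0114  -0.0506  -0.1884  +0.1917  +0.0436]
  T[3,:] = [+0.0000  -0.0008  +0.0966  -0.0743  +0.0402  -0.2128]
  T[4,:] = [+0.0000  -0.0218  -0.1518  +0.0440  +0.1371  -0.2039]
  T[5,:] = [+0.0000  +0.0274  +0.1738  -0.1763  -0.0333  -0.1223]
|eigenvalues of T|: 0.1950, 0.1648, 0.1452, 0.1452, 0.1269, 0.0000.
spectral radius ρ = 0.1950; 0.1950 < 1 ⇒ converges.

yes, ρ = 0.1950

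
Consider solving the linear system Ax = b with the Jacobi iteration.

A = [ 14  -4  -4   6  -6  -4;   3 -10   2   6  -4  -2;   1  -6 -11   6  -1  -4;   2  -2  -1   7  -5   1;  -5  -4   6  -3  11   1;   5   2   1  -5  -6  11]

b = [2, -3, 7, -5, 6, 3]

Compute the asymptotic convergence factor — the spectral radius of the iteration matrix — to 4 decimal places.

1.2077

A = D + L + U where D = diag(14, -10, -11, 7, 11, 11).
T_J = -D⁻¹(L+U): T[1,5] = -(-2)/(-10) = -0.2000; T[1,1] = 0.
  T[0,:] = [+0.0000, +0.2857, +0.2857, -0.4286, +0.4286, +0.2857]
  T[1,:] = [+0.3000, +0.0000, +0.2000, +0.6000, -0.4000, -0.2000]
  T[2,:] = [+0.0909, -0.5455, +0.0000, +0.5455, -0.0909, -0.3636]
  T[3,:] = [-0.2857, +0.2857, +0.1429, +0.0000, +0.7143, -0.1429]
  T[4,:] = [+0.4545, +0.3636, -0.5455, +0.2727, +0.0000, -0.0909]
  T[5,:] = [-0.4545, -0.1818, -0.0909, +0.4545, +0.5455, +0.0000]
eigenvalue magnitudes: 1.2077, 0.6564, 0.6564, 0.5288, 0.4120, 0.4120.
spectral radius ρ = 1.2077; 1.2077 > 1: divergent.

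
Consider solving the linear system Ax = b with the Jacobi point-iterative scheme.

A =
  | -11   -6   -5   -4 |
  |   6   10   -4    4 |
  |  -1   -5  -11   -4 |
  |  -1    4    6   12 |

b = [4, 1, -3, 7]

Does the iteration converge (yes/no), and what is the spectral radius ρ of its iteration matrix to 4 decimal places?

yes, ρ = 0.8564

Diagonal D = diag(-11, 10, -11, 12); L, U strict lower/upper.
Jacobi: T = -D⁻¹(L+U), T[2,0] = -(-1)/(-11) = -0.0909; T[2,2] = 0.
  T[0,:] = [+0.0000 -0.5455 -0.4545 -0.3636]
  T[1,:] = [-0.6000 +0.0000 +0.4000 -0.4000]
  T[2,:] = [-0.0909 -0.4545 +0.0000 -0.3636]
  T[3,:] = [+0.0833 -0.3333 -0.5000 +0.0000]
|λ(T)| sorted: 0.8564, 0.4203, 0.4203, 0.1147.
spectral radius ρ = 0.8564; 0.8564 < 1: convergent.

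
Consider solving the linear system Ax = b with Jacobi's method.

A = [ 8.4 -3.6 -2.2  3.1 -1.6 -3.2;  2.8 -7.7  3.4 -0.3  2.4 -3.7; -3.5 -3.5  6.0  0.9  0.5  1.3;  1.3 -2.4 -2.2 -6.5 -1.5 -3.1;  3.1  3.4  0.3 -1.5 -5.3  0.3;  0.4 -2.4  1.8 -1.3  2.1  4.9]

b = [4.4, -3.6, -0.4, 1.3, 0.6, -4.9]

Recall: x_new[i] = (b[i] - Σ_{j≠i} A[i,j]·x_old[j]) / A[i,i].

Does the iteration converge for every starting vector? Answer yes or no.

no

Write A = D+L+U with D = diag(8.4, -7.7, 6, -6.5, -5.3, 4.9).
Jacobi T = -D⁻¹(L+U): T[2,4] = -(0.5)/(6) = -0.0833; T[2,2] = 0.
  T[0,:] = [+0.0000 +0.4286 +0.2619 -0.3690 +0.1905 +0.3810]
  T[1,:] = [+0.3636 +0.0000 +0.4416 -0.0390 +0.3117 -0.4805]
  T[2,:] = [+0.5833 +0.5833 +0.0000 -0.1500 -0.0833 -0.2167]
  T[3,:] = [+0.2000 -0.3692 -0.3385 +0.0000 -0.2308 -0.4769]
  T[4,:] = [+0.5849 +0.6415 +0.0566 -0.2830 +0.0000 +0.0566]
  T[5,:] = [-0.0816 +0.4898 -0.3673 +0.2653 -0.4286 +0.0000]
|roots of det(T-λI)|: 1.2003, 0.6920, 0.6607, 0.6607, 0.1866, 0.0018.
ρ(T) = max|λ| = 1.2003; 1.2003 > 1 ⇒ diverges.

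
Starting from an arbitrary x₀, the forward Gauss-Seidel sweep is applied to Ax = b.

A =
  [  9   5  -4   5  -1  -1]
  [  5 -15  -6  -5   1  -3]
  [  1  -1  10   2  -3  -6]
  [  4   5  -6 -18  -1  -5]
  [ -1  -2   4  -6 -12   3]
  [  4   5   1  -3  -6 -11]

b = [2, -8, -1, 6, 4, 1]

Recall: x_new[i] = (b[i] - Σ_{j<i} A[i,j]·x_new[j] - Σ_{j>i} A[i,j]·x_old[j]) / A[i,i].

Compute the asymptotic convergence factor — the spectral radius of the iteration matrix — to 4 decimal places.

Let D = diag(9, -15, 10, -18, -12, -11); L, U the strict triangles.
Gauss-Seidel: T = -(D+L)⁻¹U, row 0 first, T[0,1] = -(5)/(9) = -0.5556; later rows by forward substitution.
  T[0,:] = [+0.0000 -0.5556 +0.4444 -0.5556 +0.1111 +0.1111]
  T[1,:] = [+0.0000 -0.1852 -0.2519 -0.5185 +0.1037 -0.1630]
  T[2,:] = [+0.0000 +0.0370 -0.0696 -0.1963 +0.2993 +0.5726]
  T[3,:] = [+0.0000 -0.1872 +0.0520 -0.2021 -0.1018 -0.4892]
  T[4,:] = [+0.0000 +0.1831 -0.0443 +0.1683 +0.1241 +0.7034]
  T[5,:] = [+0.0000 -0.3316 +0.0508 -0.4923 +0.0748 -0.2319]
eigenvalue magnitudes: 0.9411, 0.4380, 0.1498, 0.1498, 0.0243, 0.0000.
ρ(T) = max|λ| = 0.9411; 0.9411 < 1 ⇒ converges.

0.9411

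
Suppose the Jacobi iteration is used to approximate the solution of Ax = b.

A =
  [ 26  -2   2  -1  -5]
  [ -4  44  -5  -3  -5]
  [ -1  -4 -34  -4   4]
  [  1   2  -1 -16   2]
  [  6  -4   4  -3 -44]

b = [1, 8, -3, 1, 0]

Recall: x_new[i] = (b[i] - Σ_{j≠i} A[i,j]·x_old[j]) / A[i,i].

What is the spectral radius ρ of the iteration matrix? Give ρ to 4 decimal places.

0.2282

Diagonal D = diag(26, 44, -34, -16, -44); L, U strict lower/upper.
Jacobi T = -D⁻¹(L+U): T[4,0] = -(6)/(-44) = +0.1364; T[4,4] = 0.
  T[0,:] = [+0.0000  +0.0769  -0.0769  +0.0385  +0.1923]
  T[1,:] = [+0.0909  +0.0000  +0.1136  +0.0682  +0.1136]
  T[2,:] = [-0.0294  -0.1176  +0.0000  -0.1176  +0.1176]
  T[3,:] = [+0.0625  +0.1250  -0.0625  +0.0000  +0.1250]
  T[4,:] = [+0.1364  -0.0909  +0.0909  -0.0682  +0.0000]
|λ(T)| sorted: 0.2282, 0.1732, 0.1732, 0.0869, 0.0704.
ρ = 0.2282; 0.2282 < 1, so it converges for any x₀.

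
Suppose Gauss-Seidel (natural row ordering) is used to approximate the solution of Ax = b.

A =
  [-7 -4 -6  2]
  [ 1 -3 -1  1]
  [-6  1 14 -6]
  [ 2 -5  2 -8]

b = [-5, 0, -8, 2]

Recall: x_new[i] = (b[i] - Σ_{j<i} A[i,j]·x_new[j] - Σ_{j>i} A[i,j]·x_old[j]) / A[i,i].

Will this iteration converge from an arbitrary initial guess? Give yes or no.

yes

A = D + L + U where D = diag(-7, -3, 14, -8).
Gauss-Seidel: T = -(D+L)⁻¹U, row 0 first, T[0,1] = -(-4)/(-7) = -0.5714; later rows by forward substitution.
  T[0,:] = [+0.0000, -0.5714, -0.8571, +0.2857]
  T[1,:] = [+0.0000, -0.1905, -0.6190, +0.4286]
  T[2,:] = [+0.0000, -0.2313, -0.3231, +0.5204]
  T[3,:] = [+0.0000, -0.0816, +0.0918, -0.0663]
|λ(T)| sorted: 0.6243, 0.2043, 0.1600, 0.0000.
ρ(T) = max|λ| = 0.6243; 0.6243 < 1: convergent.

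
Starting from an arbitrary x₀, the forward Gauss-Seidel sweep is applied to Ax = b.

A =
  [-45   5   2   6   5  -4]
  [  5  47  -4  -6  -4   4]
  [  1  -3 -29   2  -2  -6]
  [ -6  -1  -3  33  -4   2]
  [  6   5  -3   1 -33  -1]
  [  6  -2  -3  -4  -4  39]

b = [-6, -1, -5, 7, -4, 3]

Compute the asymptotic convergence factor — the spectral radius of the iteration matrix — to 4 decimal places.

0.1535

A = D + L + U where D = diag(-45, 47, -29, 33, -33, 39).
T_GS = -(D+L)⁻¹U: row 0 first, T[0,3] = -(6)/(-45) = +0.1333; later rows by forward substitution.
  T[0,:] = [+0.0000 +0.1111 +0.0444 +0.1333 +0.1111 -0.0889]
  T[1,:] = [+0.0000 -0.0118 +0.0804 +0.1135 +0.0733 -0.0757]
  T[2,:] = [+0.0000 +0.0051 -0.0068 +0.0618 -0.0727 -0.2021]
  T[3,:] = [+0.0000 +0.0203 +0.0099 +0.0333 +0.1370 -0.0974]
  T[4,:] = [+0.0000 +0.0186 +0.0212 +0.0368 +0.0421 -0.0425]
  T[5,:] = [+0.0000 -0.0133 -0.0001 -0.0027 -0.0006 -0.0201]
|roots of det(T-λI)|: 0.1535, 0.0666, 0.0666, 0.0233, 0.0233, 0.0000.
ρ(T) = max|λ| = 0.1535; 0.1535 < 1, so it converges for any x₀.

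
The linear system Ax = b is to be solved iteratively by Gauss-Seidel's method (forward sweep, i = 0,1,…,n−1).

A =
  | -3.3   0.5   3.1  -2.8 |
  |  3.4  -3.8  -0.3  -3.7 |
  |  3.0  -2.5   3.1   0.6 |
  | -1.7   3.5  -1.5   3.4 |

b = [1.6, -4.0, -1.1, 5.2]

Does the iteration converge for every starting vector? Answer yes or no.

Diagonal D = diag(-3.3, -3.8, 3.1, 3.4); L, U strict lower/upper.
T_GS = -(D+L)⁻¹U: row 0 first, T[0,1] = -(0.5)/(-3.3) = +0.1515; later rows by forward substitution.
  T[0,:] = [+0.0000, +0.1515, +0.9394, -0.8485]
  T[1,:] = [+0.0000, +0.1356, +0.7616, -1.7329]
  T[2,:] = [+0.0000, -0.0373, -0.2949, -0.7699]
  T[3,:] = [+0.0000, -0.0803, -0.4444, +1.0199]
|λ(T)| sorted: 1.3475, 0.4852, 0.0018, 0.0000.
ρ = 1.3475; 1.3475 > 1 ⇒ diverges.

no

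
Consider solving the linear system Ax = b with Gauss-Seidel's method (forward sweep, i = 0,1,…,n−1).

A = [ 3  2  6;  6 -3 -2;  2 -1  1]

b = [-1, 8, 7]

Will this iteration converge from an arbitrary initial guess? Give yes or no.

Write A = D+L+U with D = diag(3, -3, 1).
GS T = -(D+L)⁻¹U: row 0 first, T[0,1] = -(2)/(3) = -0.6667; later rows by forward substitution.
  T[0,:] = [+0.0000, -0.6667, -2.0000]
  T[1,:] = [+0.0000, -1.3333, -4.6667]
  T[2,:] = [+0.0000, -0.0000, -0.6667]
moduli |λ_i(T)| = 1.3333, 0.6667, 0.0000.
ρ(T) = max|λ| = 1.3333; 1.3333 > 1 ⇒ diverges.

no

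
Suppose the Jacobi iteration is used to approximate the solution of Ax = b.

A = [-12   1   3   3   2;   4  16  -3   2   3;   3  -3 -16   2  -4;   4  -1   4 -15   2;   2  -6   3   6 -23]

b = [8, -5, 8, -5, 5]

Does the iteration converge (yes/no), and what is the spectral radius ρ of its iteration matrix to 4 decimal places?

Diagonal D = diag(-12, 16, -16, -15, -23); L, U strict lower/upper.
T_J = -D⁻¹(L+U): T[1,0] = -(4)/(16) = -0.2500; T[1,1] = 0.
  T[0,:] = [+0.0000, +0.0833, +0.2500, +0.2500, +0.1667]
  T[1,:] = [-0.2500, +0.0000, +0.1875, -0.1250, -0.1875]
  T[2,:] = [+0.1875, -0.1875, +0.0000, +0.1250, -0.2500]
  T[3,:] = [+0.2667, -0.0667, +0.2667, +0.0000, +0.1333]
  T[4,:] = [+0.0870, -0.2609, +0.1304, +0.2609, +0.0000]
moduli |λ_i(T)| = 0.5283, 0.3618, 0.3618, 0.2755, 0.1933.
spectral radius ρ = 0.5283; 0.5283 < 1, so it converges for any x₀.

yes, ρ = 0.5283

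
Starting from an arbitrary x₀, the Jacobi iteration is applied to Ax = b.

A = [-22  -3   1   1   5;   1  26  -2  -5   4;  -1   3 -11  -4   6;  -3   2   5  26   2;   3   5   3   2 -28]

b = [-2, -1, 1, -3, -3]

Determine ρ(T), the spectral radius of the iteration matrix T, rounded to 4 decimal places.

0.3264

A = D + L + U where D = diag(-22, 26, -11, 26, -28).
Jacobi: T = -D⁻¹(L+U), T[4,3] = -(2)/(-28) = +0.0714; T[4,4] = 0.
  T[0,:] = [+0.0000 -0.1364 +0.0455 +0.0455 +0.2273]
  T[1,:] = [-0.0385 +0.0000 +0.0769 +0.1923 -0.1538]
  T[2,:] = [-0.0909 +0.2727 +0.0000 -0.3636 +0.5455]
  T[3,:] = [+0.1154 -0.0769 -0.1923 +0.0000 -0.0769]
  T[4,:] = [+0.1071 +0.1786 +0.1071 +0.0714 +0.0000]
eigenvalue magnitudes: 0.3264, 0.2472, 0.2123, 0.2123, 0.1805.
ρ(T) = max|λ| = 0.3264; 0.3264 < 1 ⇒ converges.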